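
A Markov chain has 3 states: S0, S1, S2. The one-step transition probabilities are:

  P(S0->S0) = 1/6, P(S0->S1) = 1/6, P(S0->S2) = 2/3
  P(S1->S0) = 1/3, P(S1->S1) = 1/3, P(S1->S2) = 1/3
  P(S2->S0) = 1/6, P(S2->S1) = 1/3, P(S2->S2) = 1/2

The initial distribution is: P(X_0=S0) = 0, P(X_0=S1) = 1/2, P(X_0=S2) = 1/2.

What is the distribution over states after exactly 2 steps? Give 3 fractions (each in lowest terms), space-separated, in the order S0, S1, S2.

Answer: 2/9 7/24 35/72

Derivation:
Propagating the distribution step by step (d_{t+1} = d_t * P):
d_0 = (S0=0, S1=1/2, S2=1/2)
  d_1[S0] = 0*1/6 + 1/2*1/3 + 1/2*1/6 = 1/4
  d_1[S1] = 0*1/6 + 1/2*1/3 + 1/2*1/3 = 1/3
  d_1[S2] = 0*2/3 + 1/2*1/3 + 1/2*1/2 = 5/12
d_1 = (S0=1/4, S1=1/3, S2=5/12)
  d_2[S0] = 1/4*1/6 + 1/3*1/3 + 5/12*1/6 = 2/9
  d_2[S1] = 1/4*1/6 + 1/3*1/3 + 5/12*1/3 = 7/24
  d_2[S2] = 1/4*2/3 + 1/3*1/3 + 5/12*1/2 = 35/72
d_2 = (S0=2/9, S1=7/24, S2=35/72)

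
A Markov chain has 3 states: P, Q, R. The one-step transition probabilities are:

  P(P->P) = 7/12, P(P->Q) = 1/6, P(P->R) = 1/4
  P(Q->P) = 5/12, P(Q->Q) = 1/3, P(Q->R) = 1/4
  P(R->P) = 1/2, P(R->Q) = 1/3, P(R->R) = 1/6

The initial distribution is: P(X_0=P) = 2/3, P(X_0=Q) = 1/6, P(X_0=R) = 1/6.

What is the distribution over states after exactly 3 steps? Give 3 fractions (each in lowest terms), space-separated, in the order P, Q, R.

Answer: 5429/10368 1273/5184 2393/10368

Derivation:
Propagating the distribution step by step (d_{t+1} = d_t * P):
d_0 = (P=2/3, Q=1/6, R=1/6)
  d_1[P] = 2/3*7/12 + 1/6*5/12 + 1/6*1/2 = 13/24
  d_1[Q] = 2/3*1/6 + 1/6*1/3 + 1/6*1/3 = 2/9
  d_1[R] = 2/3*1/4 + 1/6*1/4 + 1/6*1/6 = 17/72
d_1 = (P=13/24, Q=2/9, R=17/72)
  d_2[P] = 13/24*7/12 + 2/9*5/12 + 17/72*1/2 = 455/864
  d_2[Q] = 13/24*1/6 + 2/9*1/3 + 17/72*1/3 = 35/144
  d_2[R] = 13/24*1/4 + 2/9*1/4 + 17/72*1/6 = 199/864
d_2 = (P=455/864, Q=35/144, R=199/864)
  d_3[P] = 455/864*7/12 + 35/144*5/12 + 199/864*1/2 = 5429/10368
  d_3[Q] = 455/864*1/6 + 35/144*1/3 + 199/864*1/3 = 1273/5184
  d_3[R] = 455/864*1/4 + 35/144*1/4 + 199/864*1/6 = 2393/10368
d_3 = (P=5429/10368, Q=1273/5184, R=2393/10368)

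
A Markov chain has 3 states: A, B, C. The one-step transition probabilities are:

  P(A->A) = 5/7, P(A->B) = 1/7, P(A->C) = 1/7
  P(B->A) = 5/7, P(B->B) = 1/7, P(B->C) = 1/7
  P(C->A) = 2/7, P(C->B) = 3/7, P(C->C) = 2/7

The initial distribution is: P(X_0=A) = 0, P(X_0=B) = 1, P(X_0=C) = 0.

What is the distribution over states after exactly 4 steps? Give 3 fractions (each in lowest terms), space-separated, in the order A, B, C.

Answer: 1544/2401 457/2401 400/2401

Derivation:
Propagating the distribution step by step (d_{t+1} = d_t * P):
d_0 = (A=0, B=1, C=0)
  d_1[A] = 0*5/7 + 1*5/7 + 0*2/7 = 5/7
  d_1[B] = 0*1/7 + 1*1/7 + 0*3/7 = 1/7
  d_1[C] = 0*1/7 + 1*1/7 + 0*2/7 = 1/7
d_1 = (A=5/7, B=1/7, C=1/7)
  d_2[A] = 5/7*5/7 + 1/7*5/7 + 1/7*2/7 = 32/49
  d_2[B] = 5/7*1/7 + 1/7*1/7 + 1/7*3/7 = 9/49
  d_2[C] = 5/7*1/7 + 1/7*1/7 + 1/7*2/7 = 8/49
d_2 = (A=32/49, B=9/49, C=8/49)
  d_3[A] = 32/49*5/7 + 9/49*5/7 + 8/49*2/7 = 221/343
  d_3[B] = 32/49*1/7 + 9/49*1/7 + 8/49*3/7 = 65/343
  d_3[C] = 32/49*1/7 + 9/49*1/7 + 8/49*2/7 = 57/343
d_3 = (A=221/343, B=65/343, C=57/343)
  d_4[A] = 221/343*5/7 + 65/343*5/7 + 57/343*2/7 = 1544/2401
  d_4[B] = 221/343*1/7 + 65/343*1/7 + 57/343*3/7 = 457/2401
  d_4[C] = 221/343*1/7 + 65/343*1/7 + 57/343*2/7 = 400/2401
d_4 = (A=1544/2401, B=457/2401, C=400/2401)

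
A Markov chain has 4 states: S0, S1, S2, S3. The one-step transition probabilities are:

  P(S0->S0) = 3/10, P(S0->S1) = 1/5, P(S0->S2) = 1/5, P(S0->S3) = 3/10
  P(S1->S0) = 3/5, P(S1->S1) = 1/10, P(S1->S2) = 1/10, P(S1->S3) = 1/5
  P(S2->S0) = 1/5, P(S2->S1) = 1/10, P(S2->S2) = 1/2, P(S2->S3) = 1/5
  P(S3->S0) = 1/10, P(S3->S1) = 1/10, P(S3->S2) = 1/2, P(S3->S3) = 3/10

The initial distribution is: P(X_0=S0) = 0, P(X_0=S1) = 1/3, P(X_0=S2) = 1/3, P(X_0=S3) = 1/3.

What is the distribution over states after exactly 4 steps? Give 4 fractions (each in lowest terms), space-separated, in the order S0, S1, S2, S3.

Propagating the distribution step by step (d_{t+1} = d_t * P):
d_0 = (S0=0, S1=1/3, S2=1/3, S3=1/3)
  d_1[S0] = 0*3/10 + 1/3*3/5 + 1/3*1/5 + 1/3*1/10 = 3/10
  d_1[S1] = 0*1/5 + 1/3*1/10 + 1/3*1/10 + 1/3*1/10 = 1/10
  d_1[S2] = 0*1/5 + 1/3*1/10 + 1/3*1/2 + 1/3*1/2 = 11/30
  d_1[S3] = 0*3/10 + 1/3*1/5 + 1/3*1/5 + 1/3*3/10 = 7/30
d_1 = (S0=3/10, S1=1/10, S2=11/30, S3=7/30)
  d_2[S0] = 3/10*3/10 + 1/10*3/5 + 11/30*1/5 + 7/30*1/10 = 37/150
  d_2[S1] = 3/10*1/5 + 1/10*1/10 + 11/30*1/10 + 7/30*1/10 = 13/100
  d_2[S2] = 3/10*1/5 + 1/10*1/10 + 11/30*1/2 + 7/30*1/2 = 37/100
  d_2[S3] = 3/10*3/10 + 1/10*1/5 + 11/30*1/5 + 7/30*3/10 = 19/75
d_2 = (S0=37/150, S1=13/100, S2=37/100, S3=19/75)
  d_3[S0] = 37/150*3/10 + 13/100*3/5 + 37/100*1/5 + 19/75*1/10 = 377/1500
  d_3[S1] = 37/150*1/5 + 13/100*1/10 + 37/100*1/10 + 19/75*1/10 = 187/1500
  d_3[S2] = 37/150*1/5 + 13/100*1/10 + 37/100*1/2 + 19/75*1/2 = 187/500
  d_3[S3] = 37/150*3/10 + 13/100*1/5 + 37/100*1/5 + 19/75*3/10 = 1/4
d_3 = (S0=377/1500, S1=187/1500, S2=187/500, S3=1/4)
  d_4[S0] = 377/1500*3/10 + 187/1500*3/5 + 187/500*1/5 + 1/4*1/10 = 1/4
  d_4[S1] = 377/1500*1/5 + 187/1500*1/10 + 187/500*1/10 + 1/4*1/10 = 1877/15000
  d_4[S2] = 377/1500*1/5 + 187/1500*1/10 + 187/500*1/2 + 1/4*1/2 = 5621/15000
  d_4[S3] = 377/1500*3/10 + 187/1500*1/5 + 187/500*1/5 + 1/4*3/10 = 469/1875
d_4 = (S0=1/4, S1=1877/15000, S2=5621/15000, S3=469/1875)

Answer: 1/4 1877/15000 5621/15000 469/1875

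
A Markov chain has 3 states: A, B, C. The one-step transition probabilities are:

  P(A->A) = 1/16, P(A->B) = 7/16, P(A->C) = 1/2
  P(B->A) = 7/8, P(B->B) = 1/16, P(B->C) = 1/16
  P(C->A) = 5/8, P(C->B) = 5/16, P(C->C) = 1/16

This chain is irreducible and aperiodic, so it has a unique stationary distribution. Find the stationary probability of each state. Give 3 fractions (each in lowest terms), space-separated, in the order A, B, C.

Answer: 55/123 145/492 127/492

Derivation:
The stationary distribution satisfies pi = pi * P, i.e.:
  pi_A = 1/16*pi_A + 7/8*pi_B + 5/8*pi_C
  pi_B = 7/16*pi_A + 1/16*pi_B + 5/16*pi_C
  pi_C = 1/2*pi_A + 1/16*pi_B + 1/16*pi_C
with normalization: pi_A + pi_B + pi_C = 1.

Using the first 2 balance equations plus normalization, the linear system A*pi = b is:
  [-15/16, 7/8, 5/8] . pi = 0
  [7/16, -15/16, 5/16] . pi = 0
  [1, 1, 1] . pi = 1

Solving yields:
  pi_A = 55/123
  pi_B = 145/492
  pi_C = 127/492

Verification (pi * P):
  55/123*1/16 + 145/492*7/8 + 127/492*5/8 = 55/123 = pi_A  (ok)
  55/123*7/16 + 145/492*1/16 + 127/492*5/16 = 145/492 = pi_B  (ok)
  55/123*1/2 + 145/492*1/16 + 127/492*1/16 = 127/492 = pi_C  (ok)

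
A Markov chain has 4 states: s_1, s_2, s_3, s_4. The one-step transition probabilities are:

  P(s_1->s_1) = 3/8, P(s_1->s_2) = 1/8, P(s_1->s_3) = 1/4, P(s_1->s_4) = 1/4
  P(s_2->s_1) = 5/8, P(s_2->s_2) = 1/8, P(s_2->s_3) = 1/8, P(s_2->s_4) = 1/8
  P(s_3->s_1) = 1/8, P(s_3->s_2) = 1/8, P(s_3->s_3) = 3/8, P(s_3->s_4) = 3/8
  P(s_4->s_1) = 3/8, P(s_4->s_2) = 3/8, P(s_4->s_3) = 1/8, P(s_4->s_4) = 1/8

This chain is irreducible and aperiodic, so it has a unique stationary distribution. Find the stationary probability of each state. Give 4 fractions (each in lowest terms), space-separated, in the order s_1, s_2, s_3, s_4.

The stationary distribution satisfies pi = pi * P, i.e.:
  pi_s_1 = 3/8*pi_s_1 + 5/8*pi_s_2 + 1/8*pi_s_3 + 3/8*pi_s_4
  pi_s_2 = 1/8*pi_s_1 + 1/8*pi_s_2 + 1/8*pi_s_3 + 3/8*pi_s_4
  pi_s_3 = 1/4*pi_s_1 + 1/8*pi_s_2 + 3/8*pi_s_3 + 1/8*pi_s_4
  pi_s_4 = 1/4*pi_s_1 + 1/8*pi_s_2 + 3/8*pi_s_3 + 1/8*pi_s_4
with normalization: pi_s_1 + pi_s_2 + pi_s_3 + pi_s_4 = 1.

Using the first 3 balance equations plus normalization, the linear system A*pi = b is:
  [-5/8, 5/8, 1/8, 3/8] . pi = 0
  [1/8, -7/8, 1/8, 3/8] . pi = 0
  [1/4, 1/8, -5/8, 1/8] . pi = 0
  [1, 1, 1, 1] . pi = 1

Solving yields:
  pi_s_1 = 4/11
  pi_s_2 = 2/11
  pi_s_3 = 5/22
  pi_s_4 = 5/22

Verification (pi * P):
  4/11*3/8 + 2/11*5/8 + 5/22*1/8 + 5/22*3/8 = 4/11 = pi_s_1  (ok)
  4/11*1/8 + 2/11*1/8 + 5/22*1/8 + 5/22*3/8 = 2/11 = pi_s_2  (ok)
  4/11*1/4 + 2/11*1/8 + 5/22*3/8 + 5/22*1/8 = 5/22 = pi_s_3  (ok)
  4/11*1/4 + 2/11*1/8 + 5/22*3/8 + 5/22*1/8 = 5/22 = pi_s_4  (ok)

Answer: 4/11 2/11 5/22 5/22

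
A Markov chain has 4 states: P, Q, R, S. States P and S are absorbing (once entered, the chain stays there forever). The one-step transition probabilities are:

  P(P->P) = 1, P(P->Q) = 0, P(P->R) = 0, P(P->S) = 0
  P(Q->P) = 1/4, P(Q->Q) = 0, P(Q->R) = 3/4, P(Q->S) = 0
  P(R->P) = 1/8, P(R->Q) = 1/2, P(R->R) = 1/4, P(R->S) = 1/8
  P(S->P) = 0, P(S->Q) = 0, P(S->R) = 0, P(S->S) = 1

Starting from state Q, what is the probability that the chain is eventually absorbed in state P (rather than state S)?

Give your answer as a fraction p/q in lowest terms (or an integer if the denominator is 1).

Answer: 3/4

Derivation:
Let a_i = P(absorbed in P | start in state i).
Boundary conditions: a_P = 1, a_S = 0.
For each transient state i, a_i = sum_j P(i->j) * a_j:
  a_Q = 1/4*a_P + 0*a_Q + 3/4*a_R + 0*a_S
  a_R = 1/8*a_P + 1/2*a_Q + 1/4*a_R + 1/8*a_S

Substituting a_P = 1 and a_S = 0, rearrange to (I - Q) a = r where r[i] = P(i -> P):
  [1, -3/4] . (a_Q, a_R) = 1/4
  [-1/2, 3/4] . (a_Q, a_R) = 1/8

Solving yields:
  a_Q = 3/4
  a_R = 2/3

Starting state is Q, so the absorption probability is a_Q = 3/4.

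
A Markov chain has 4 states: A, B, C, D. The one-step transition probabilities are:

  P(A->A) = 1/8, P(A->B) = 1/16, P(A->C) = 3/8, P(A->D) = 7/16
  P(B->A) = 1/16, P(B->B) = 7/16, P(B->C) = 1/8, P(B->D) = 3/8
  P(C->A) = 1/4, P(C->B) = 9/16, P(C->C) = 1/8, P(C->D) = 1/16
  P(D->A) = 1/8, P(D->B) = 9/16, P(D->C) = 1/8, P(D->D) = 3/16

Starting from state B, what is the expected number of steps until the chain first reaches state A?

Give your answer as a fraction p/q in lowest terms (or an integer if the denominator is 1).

Answer: 608/63

Derivation:
Let h_i = expected steps to first reach A from state i.
Boundary: h_A = 0.
First-step equations for the other states:
  h_B = 1 + 1/16*h_A + 7/16*h_B + 1/8*h_C + 3/8*h_D
  h_C = 1 + 1/4*h_A + 9/16*h_B + 1/8*h_C + 1/16*h_D
  h_D = 1 + 1/8*h_A + 9/16*h_B + 1/8*h_C + 3/16*h_D

Substituting h_A = 0 and rearranging gives the linear system (I - Q) h = 1:
  [9/16, -1/8, -3/8] . (h_B, h_C, h_D) = 1
  [-9/16, 7/8, -1/16] . (h_B, h_C, h_D) = 1
  [-9/16, -1/8, 13/16] . (h_B, h_C, h_D) = 1

Solving yields:
  h_B = 608/63
  h_C = 8
  h_D = 64/7

Starting state is B, so the expected hitting time is h_B = 608/63.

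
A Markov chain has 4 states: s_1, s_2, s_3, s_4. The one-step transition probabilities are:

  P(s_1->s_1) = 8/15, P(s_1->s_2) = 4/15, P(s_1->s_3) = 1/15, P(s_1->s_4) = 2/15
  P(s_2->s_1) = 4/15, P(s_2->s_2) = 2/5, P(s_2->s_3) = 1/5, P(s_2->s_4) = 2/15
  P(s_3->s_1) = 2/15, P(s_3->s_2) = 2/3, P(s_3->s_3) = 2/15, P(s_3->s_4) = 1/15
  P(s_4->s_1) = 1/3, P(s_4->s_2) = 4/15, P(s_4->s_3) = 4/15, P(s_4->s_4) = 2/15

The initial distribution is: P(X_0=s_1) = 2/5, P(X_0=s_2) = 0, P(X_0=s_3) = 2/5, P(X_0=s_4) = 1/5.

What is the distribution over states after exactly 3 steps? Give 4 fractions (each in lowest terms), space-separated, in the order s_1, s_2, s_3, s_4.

Answer: 5846/16875 6386/16875 2566/16875 2077/16875

Derivation:
Propagating the distribution step by step (d_{t+1} = d_t * P):
d_0 = (s_1=2/5, s_2=0, s_3=2/5, s_4=1/5)
  d_1[s_1] = 2/5*8/15 + 0*4/15 + 2/5*2/15 + 1/5*1/3 = 1/3
  d_1[s_2] = 2/5*4/15 + 0*2/5 + 2/5*2/3 + 1/5*4/15 = 32/75
  d_1[s_3] = 2/5*1/15 + 0*1/5 + 2/5*2/15 + 1/5*4/15 = 2/15
  d_1[s_4] = 2/5*2/15 + 0*2/15 + 2/5*1/15 + 1/5*2/15 = 8/75
d_1 = (s_1=1/3, s_2=32/75, s_3=2/15, s_4=8/75)
  d_2[s_1] = 1/3*8/15 + 32/75*4/15 + 2/15*2/15 + 8/75*1/3 = 388/1125
  d_2[s_2] = 1/3*4/15 + 32/75*2/5 + 2/15*2/3 + 8/75*4/15 = 424/1125
  d_2[s_3] = 1/3*1/15 + 32/75*1/5 + 2/15*2/15 + 8/75*4/15 = 173/1125
  d_2[s_4] = 1/3*2/15 + 32/75*2/15 + 2/15*1/15 + 8/75*2/15 = 28/225
d_2 = (s_1=388/1125, s_2=424/1125, s_3=173/1125, s_4=28/225)
  d_3[s_1] = 388/1125*8/15 + 424/1125*4/15 + 173/1125*2/15 + 28/225*1/3 = 5846/16875
  d_3[s_2] = 388/1125*4/15 + 424/1125*2/5 + 173/1125*2/3 + 28/225*4/15 = 6386/16875
  d_3[s_3] = 388/1125*1/15 + 424/1125*1/5 + 173/1125*2/15 + 28/225*4/15 = 2566/16875
  d_3[s_4] = 388/1125*2/15 + 424/1125*2/15 + 173/1125*1/15 + 28/225*2/15 = 2077/16875
d_3 = (s_1=5846/16875, s_2=6386/16875, s_3=2566/16875, s_4=2077/16875)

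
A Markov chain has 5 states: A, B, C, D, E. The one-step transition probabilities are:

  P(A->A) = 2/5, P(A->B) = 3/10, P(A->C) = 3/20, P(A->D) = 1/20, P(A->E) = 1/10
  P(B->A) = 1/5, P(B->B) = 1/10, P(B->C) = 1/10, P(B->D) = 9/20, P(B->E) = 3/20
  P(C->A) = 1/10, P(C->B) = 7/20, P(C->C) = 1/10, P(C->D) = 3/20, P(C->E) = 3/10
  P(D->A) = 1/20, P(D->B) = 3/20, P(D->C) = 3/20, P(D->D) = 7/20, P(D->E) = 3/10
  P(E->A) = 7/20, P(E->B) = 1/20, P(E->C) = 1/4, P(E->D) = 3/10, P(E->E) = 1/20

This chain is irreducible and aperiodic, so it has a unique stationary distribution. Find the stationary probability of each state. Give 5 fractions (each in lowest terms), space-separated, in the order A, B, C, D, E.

Answer: 32434/150249 959/5181 22762/150249 39709/150249 2503/13659

Derivation:
The stationary distribution satisfies pi = pi * P, i.e.:
  pi_A = 2/5*pi_A + 1/5*pi_B + 1/10*pi_C + 1/20*pi_D + 7/20*pi_E
  pi_B = 3/10*pi_A + 1/10*pi_B + 7/20*pi_C + 3/20*pi_D + 1/20*pi_E
  pi_C = 3/20*pi_A + 1/10*pi_B + 1/10*pi_C + 3/20*pi_D + 1/4*pi_E
  pi_D = 1/20*pi_A + 9/20*pi_B + 3/20*pi_C + 7/20*pi_D + 3/10*pi_E
  pi_E = 1/10*pi_A + 3/20*pi_B + 3/10*pi_C + 3/10*pi_D + 1/20*pi_E
with normalization: pi_A + pi_B + pi_C + pi_D + pi_E = 1.

Using the first 4 balance equations plus normalization, the linear system A*pi = b is:
  [-3/5, 1/5, 1/10, 1/20, 7/20] . pi = 0
  [3/10, -9/10, 7/20, 3/20, 1/20] . pi = 0
  [3/20, 1/10, -9/10, 3/20, 1/4] . pi = 0
  [1/20, 9/20, 3/20, -13/20, 3/10] . pi = 0
  [1, 1, 1, 1, 1] . pi = 1

Solving yields:
  pi_A = 32434/150249
  pi_B = 959/5181
  pi_C = 22762/150249
  pi_D = 39709/150249
  pi_E = 2503/13659

Verification (pi * P):
  32434/150249*2/5 + 959/5181*1/5 + 22762/150249*1/10 + 39709/150249*1/20 + 2503/13659*7/20 = 32434/150249 = pi_A  (ok)
  32434/150249*3/10 + 959/5181*1/10 + 22762/150249*7/20 + 39709/150249*3/20 + 2503/13659*1/20 = 959/5181 = pi_B  (ok)
  32434/150249*3/20 + 959/5181*1/10 + 22762/150249*1/10 + 39709/150249*3/20 + 2503/13659*1/4 = 22762/150249 = pi_C  (ok)
  32434/150249*1/20 + 959/5181*9/20 + 22762/150249*3/20 + 39709/150249*7/20 + 2503/13659*3/10 = 39709/150249 = pi_D  (ok)
  32434/150249*1/10 + 959/5181*3/20 + 22762/150249*3/10 + 39709/150249*3/10 + 2503/13659*1/20 = 2503/13659 = pi_E  (ok)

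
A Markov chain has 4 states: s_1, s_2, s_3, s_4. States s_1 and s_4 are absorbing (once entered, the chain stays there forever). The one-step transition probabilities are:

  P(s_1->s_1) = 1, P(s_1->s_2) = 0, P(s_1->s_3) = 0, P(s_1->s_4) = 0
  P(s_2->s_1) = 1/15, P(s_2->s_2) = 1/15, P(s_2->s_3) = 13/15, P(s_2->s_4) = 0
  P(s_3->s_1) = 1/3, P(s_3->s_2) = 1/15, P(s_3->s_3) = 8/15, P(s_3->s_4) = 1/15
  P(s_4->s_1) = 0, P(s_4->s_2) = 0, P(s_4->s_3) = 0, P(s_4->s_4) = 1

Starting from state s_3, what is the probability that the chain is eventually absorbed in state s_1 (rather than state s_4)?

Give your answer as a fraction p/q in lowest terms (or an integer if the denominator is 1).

Answer: 71/85

Derivation:
Let a_i = P(absorbed in s_1 | start in state i).
Boundary conditions: a_s_1 = 1, a_s_4 = 0.
For each transient state i, a_i = sum_j P(i->j) * a_j:
  a_s_2 = 1/15*a_s_1 + 1/15*a_s_2 + 13/15*a_s_3 + 0*a_s_4
  a_s_3 = 1/3*a_s_1 + 1/15*a_s_2 + 8/15*a_s_3 + 1/15*a_s_4

Substituting a_s_1 = 1 and a_s_4 = 0, rearrange to (I - Q) a = r where r[i] = P(i -> s_1):
  [14/15, -13/15] . (a_s_2, a_s_3) = 1/15
  [-1/15, 7/15] . (a_s_2, a_s_3) = 1/3

Solving yields:
  a_s_2 = 72/85
  a_s_3 = 71/85

Starting state is s_3, so the absorption probability is a_s_3 = 71/85.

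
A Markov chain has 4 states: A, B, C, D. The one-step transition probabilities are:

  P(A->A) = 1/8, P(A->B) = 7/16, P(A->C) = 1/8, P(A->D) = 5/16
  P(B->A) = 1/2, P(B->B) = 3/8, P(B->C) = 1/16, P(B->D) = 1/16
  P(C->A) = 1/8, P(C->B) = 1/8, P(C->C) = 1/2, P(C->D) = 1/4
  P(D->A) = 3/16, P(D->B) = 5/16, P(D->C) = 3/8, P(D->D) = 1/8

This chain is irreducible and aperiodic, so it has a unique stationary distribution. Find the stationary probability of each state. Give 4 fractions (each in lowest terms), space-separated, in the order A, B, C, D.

Answer: 52/203 324/1015 7/29 186/1015

Derivation:
The stationary distribution satisfies pi = pi * P, i.e.:
  pi_A = 1/8*pi_A + 1/2*pi_B + 1/8*pi_C + 3/16*pi_D
  pi_B = 7/16*pi_A + 3/8*pi_B + 1/8*pi_C + 5/16*pi_D
  pi_C = 1/8*pi_A + 1/16*pi_B + 1/2*pi_C + 3/8*pi_D
  pi_D = 5/16*pi_A + 1/16*pi_B + 1/4*pi_C + 1/8*pi_D
with normalization: pi_A + pi_B + pi_C + pi_D = 1.

Using the first 3 balance equations plus normalization, the linear system A*pi = b is:
  [-7/8, 1/2, 1/8, 3/16] . pi = 0
  [7/16, -5/8, 1/8, 5/16] . pi = 0
  [1/8, 1/16, -1/2, 3/8] . pi = 0
  [1, 1, 1, 1] . pi = 1

Solving yields:
  pi_A = 52/203
  pi_B = 324/1015
  pi_C = 7/29
  pi_D = 186/1015

Verification (pi * P):
  52/203*1/8 + 324/1015*1/2 + 7/29*1/8 + 186/1015*3/16 = 52/203 = pi_A  (ok)
  52/203*7/16 + 324/1015*3/8 + 7/29*1/8 + 186/1015*5/16 = 324/1015 = pi_B  (ok)
  52/203*1/8 + 324/1015*1/16 + 7/29*1/2 + 186/1015*3/8 = 7/29 = pi_C  (ok)
  52/203*5/16 + 324/1015*1/16 + 7/29*1/4 + 186/1015*1/8 = 186/1015 = pi_D  (ok)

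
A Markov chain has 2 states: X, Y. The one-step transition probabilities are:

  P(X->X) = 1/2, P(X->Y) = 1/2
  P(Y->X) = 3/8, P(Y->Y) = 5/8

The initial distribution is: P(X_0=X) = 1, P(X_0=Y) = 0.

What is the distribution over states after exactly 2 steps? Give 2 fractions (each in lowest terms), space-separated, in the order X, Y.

Answer: 7/16 9/16

Derivation:
Propagating the distribution step by step (d_{t+1} = d_t * P):
d_0 = (X=1, Y=0)
  d_1[X] = 1*1/2 + 0*3/8 = 1/2
  d_1[Y] = 1*1/2 + 0*5/8 = 1/2
d_1 = (X=1/2, Y=1/2)
  d_2[X] = 1/2*1/2 + 1/2*3/8 = 7/16
  d_2[Y] = 1/2*1/2 + 1/2*5/8 = 9/16
d_2 = (X=7/16, Y=9/16)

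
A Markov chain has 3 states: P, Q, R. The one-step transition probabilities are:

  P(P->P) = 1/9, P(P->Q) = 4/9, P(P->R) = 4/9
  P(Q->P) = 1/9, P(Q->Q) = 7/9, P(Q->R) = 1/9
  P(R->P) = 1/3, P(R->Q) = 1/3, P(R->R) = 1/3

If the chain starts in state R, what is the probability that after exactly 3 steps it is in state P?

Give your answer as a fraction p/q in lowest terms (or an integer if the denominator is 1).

Answer: 43/243

Derivation:
Computing P^3 by repeated multiplication:
P^1 =
  P: [1/9, 4/9, 4/9]
  Q: [1/9, 7/9, 1/9]
  R: [1/3, 1/3, 1/3]
P^2 =
  P: [17/81, 44/81, 20/81]
  Q: [11/81, 56/81, 14/81]
  R: [5/27, 14/27, 8/27]
P^3 =
  P: [121/729, 436/729, 172/729]
  Q: [109/729, 478/729, 142/729]
  R: [43/243, 142/243, 58/243]

(P^3)[R -> P] = 43/243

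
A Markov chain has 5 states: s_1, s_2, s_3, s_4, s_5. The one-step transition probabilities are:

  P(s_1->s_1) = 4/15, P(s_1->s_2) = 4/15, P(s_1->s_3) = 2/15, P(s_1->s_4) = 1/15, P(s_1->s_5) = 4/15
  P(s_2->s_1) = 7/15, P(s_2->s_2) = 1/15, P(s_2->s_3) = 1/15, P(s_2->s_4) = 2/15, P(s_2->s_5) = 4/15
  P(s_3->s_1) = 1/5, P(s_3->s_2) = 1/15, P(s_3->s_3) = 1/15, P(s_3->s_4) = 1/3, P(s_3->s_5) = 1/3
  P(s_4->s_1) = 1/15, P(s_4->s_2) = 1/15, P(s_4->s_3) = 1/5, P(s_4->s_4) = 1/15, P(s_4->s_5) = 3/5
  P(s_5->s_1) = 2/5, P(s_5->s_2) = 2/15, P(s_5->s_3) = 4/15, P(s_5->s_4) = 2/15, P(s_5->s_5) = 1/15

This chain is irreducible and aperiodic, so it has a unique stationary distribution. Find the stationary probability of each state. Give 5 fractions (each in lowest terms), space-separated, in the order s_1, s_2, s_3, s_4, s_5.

Answer: 10820/36883 5284/36883 5834/36883 5028/36883 9917/36883

Derivation:
The stationary distribution satisfies pi = pi * P, i.e.:
  pi_s_1 = 4/15*pi_s_1 + 7/15*pi_s_2 + 1/5*pi_s_3 + 1/15*pi_s_4 + 2/5*pi_s_5
  pi_s_2 = 4/15*pi_s_1 + 1/15*pi_s_2 + 1/15*pi_s_3 + 1/15*pi_s_4 + 2/15*pi_s_5
  pi_s_3 = 2/15*pi_s_1 + 1/15*pi_s_2 + 1/15*pi_s_3 + 1/5*pi_s_4 + 4/15*pi_s_5
  pi_s_4 = 1/15*pi_s_1 + 2/15*pi_s_2 + 1/3*pi_s_3 + 1/15*pi_s_4 + 2/15*pi_s_5
  pi_s_5 = 4/15*pi_s_1 + 4/15*pi_s_2 + 1/3*pi_s_3 + 3/5*pi_s_4 + 1/15*pi_s_5
with normalization: pi_s_1 + pi_s_2 + pi_s_3 + pi_s_4 + pi_s_5 = 1.

Using the first 4 balance equations plus normalization, the linear system A*pi = b is:
  [-11/15, 7/15, 1/5, 1/15, 2/5] . pi = 0
  [4/15, -14/15, 1/15, 1/15, 2/15] . pi = 0
  [2/15, 1/15, -14/15, 1/5, 4/15] . pi = 0
  [1/15, 2/15, 1/3, -14/15, 2/15] . pi = 0
  [1, 1, 1, 1, 1] . pi = 1

Solving yields:
  pi_s_1 = 10820/36883
  pi_s_2 = 5284/36883
  pi_s_3 = 5834/36883
  pi_s_4 = 5028/36883
  pi_s_5 = 9917/36883

Verification (pi * P):
  10820/36883*4/15 + 5284/36883*7/15 + 5834/36883*1/5 + 5028/36883*1/15 + 9917/36883*2/5 = 10820/36883 = pi_s_1  (ok)
  10820/36883*4/15 + 5284/36883*1/15 + 5834/36883*1/15 + 5028/36883*1/15 + 9917/36883*2/15 = 5284/36883 = pi_s_2  (ok)
  10820/36883*2/15 + 5284/36883*1/15 + 5834/36883*1/15 + 5028/36883*1/5 + 9917/36883*4/15 = 5834/36883 = pi_s_3  (ok)
  10820/36883*1/15 + 5284/36883*2/15 + 5834/36883*1/3 + 5028/36883*1/15 + 9917/36883*2/15 = 5028/36883 = pi_s_4  (ok)
  10820/36883*4/15 + 5284/36883*4/15 + 5834/36883*1/3 + 5028/36883*3/5 + 9917/36883*1/15 = 9917/36883 = pi_s_5  (ok)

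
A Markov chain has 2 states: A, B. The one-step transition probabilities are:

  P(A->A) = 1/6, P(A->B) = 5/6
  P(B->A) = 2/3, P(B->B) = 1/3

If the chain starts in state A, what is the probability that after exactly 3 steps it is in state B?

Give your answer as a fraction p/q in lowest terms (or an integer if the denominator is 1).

Answer: 5/8

Derivation:
Computing P^3 by repeated multiplication:
P^1 =
  A: [1/6, 5/6]
  B: [2/3, 1/3]
P^2 =
  A: [7/12, 5/12]
  B: [1/3, 2/3]
P^3 =
  A: [3/8, 5/8]
  B: [1/2, 1/2]

(P^3)[A -> B] = 5/8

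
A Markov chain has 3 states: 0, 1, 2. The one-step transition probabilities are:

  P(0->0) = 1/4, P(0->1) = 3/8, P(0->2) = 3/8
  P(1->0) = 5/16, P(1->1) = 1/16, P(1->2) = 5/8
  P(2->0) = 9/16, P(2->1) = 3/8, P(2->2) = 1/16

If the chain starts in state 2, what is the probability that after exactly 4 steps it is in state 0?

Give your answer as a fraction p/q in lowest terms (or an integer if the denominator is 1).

Answer: 23715/65536

Derivation:
Computing P^4 by repeated multiplication:
P^1 =
  0: [1/4, 3/8, 3/8]
  1: [5/16, 1/16, 5/8]
  2: [9/16, 3/8, 1/16]
P^2 =
  0: [25/64, 33/128, 45/128]
  1: [115/256, 91/256, 25/128]
  2: [75/256, 33/128, 115/256]
P^3 =
  0: [385/1024, 603/2048, 675/2048]
  1: [1365/4096, 1081/4096, 825/2048]
  2: [1665/4096, 603/2048, 1225/4096]
P^4 =
  0: [6085/16384, 9273/32768, 11325/32768]
  1: [25715/65536, 19171/65536, 10325/32768]
  2: [23715/65536, 9273/32768, 23275/65536]

(P^4)[2 -> 0] = 23715/65536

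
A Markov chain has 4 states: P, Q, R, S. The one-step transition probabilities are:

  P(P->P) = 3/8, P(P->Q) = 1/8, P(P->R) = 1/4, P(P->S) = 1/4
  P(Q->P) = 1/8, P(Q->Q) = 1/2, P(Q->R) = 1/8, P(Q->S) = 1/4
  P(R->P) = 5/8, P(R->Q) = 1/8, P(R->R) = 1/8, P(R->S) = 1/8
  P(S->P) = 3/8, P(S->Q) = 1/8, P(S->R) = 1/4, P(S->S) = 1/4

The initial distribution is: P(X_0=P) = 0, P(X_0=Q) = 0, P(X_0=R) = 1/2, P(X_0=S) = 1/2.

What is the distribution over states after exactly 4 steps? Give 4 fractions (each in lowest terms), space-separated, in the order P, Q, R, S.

Propagating the distribution step by step (d_{t+1} = d_t * P):
d_0 = (P=0, Q=0, R=1/2, S=1/2)
  d_1[P] = 0*3/8 + 0*1/8 + 1/2*5/8 + 1/2*3/8 = 1/2
  d_1[Q] = 0*1/8 + 0*1/2 + 1/2*1/8 + 1/2*1/8 = 1/8
  d_1[R] = 0*1/4 + 0*1/8 + 1/2*1/8 + 1/2*1/4 = 3/16
  d_1[S] = 0*1/4 + 0*1/4 + 1/2*1/8 + 1/2*1/4 = 3/16
d_1 = (P=1/2, Q=1/8, R=3/16, S=3/16)
  d_2[P] = 1/2*3/8 + 1/8*1/8 + 3/16*5/8 + 3/16*3/8 = 25/64
  d_2[Q] = 1/2*1/8 + 1/8*1/2 + 3/16*1/8 + 3/16*1/8 = 11/64
  d_2[R] = 1/2*1/4 + 1/8*1/8 + 3/16*1/8 + 3/16*1/4 = 27/128
  d_2[S] = 1/2*1/4 + 1/8*1/4 + 3/16*1/8 + 3/16*1/4 = 29/128
d_2 = (P=25/64, Q=11/64, R=27/128, S=29/128)
  d_3[P] = 25/64*3/8 + 11/64*1/8 + 27/128*5/8 + 29/128*3/8 = 197/512
  d_3[Q] = 25/64*1/8 + 11/64*1/2 + 27/128*1/8 + 29/128*1/8 = 97/512
  d_3[R] = 25/64*1/4 + 11/64*1/8 + 27/128*1/8 + 29/128*1/4 = 207/1024
  d_3[S] = 25/64*1/4 + 11/64*1/4 + 27/128*1/8 + 29/128*1/4 = 229/1024
d_3 = (P=197/512, Q=97/512, R=207/1024, S=229/1024)
  d_4[P] = 197/512*3/8 + 97/512*1/8 + 207/1024*5/8 + 229/1024*3/8 = 1549/4096
  d_4[Q] = 197/512*1/8 + 97/512*1/2 + 207/1024*1/8 + 229/1024*1/8 = 803/4096
  d_4[R] = 197/512*1/4 + 97/512*1/8 + 207/1024*1/8 + 229/1024*1/4 = 1647/8192
  d_4[S] = 197/512*1/4 + 97/512*1/4 + 207/1024*1/8 + 229/1024*1/4 = 1841/8192
d_4 = (P=1549/4096, Q=803/4096, R=1647/8192, S=1841/8192)

Answer: 1549/4096 803/4096 1647/8192 1841/8192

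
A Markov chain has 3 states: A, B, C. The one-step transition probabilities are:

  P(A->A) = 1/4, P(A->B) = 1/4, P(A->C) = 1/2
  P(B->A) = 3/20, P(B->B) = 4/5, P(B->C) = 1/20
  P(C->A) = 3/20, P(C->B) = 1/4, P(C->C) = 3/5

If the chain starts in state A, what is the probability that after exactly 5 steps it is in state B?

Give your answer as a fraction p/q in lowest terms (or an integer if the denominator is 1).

Computing P^5 by repeated multiplication:
P^1 =
  A: [1/4, 1/4, 1/2]
  B: [3/20, 4/5, 1/20]
  C: [3/20, 1/4, 3/5]
P^2 =
  A: [7/40, 31/80, 7/16]
  B: [33/200, 69/100, 29/200]
  C: [33/200, 31/80, 179/400]
P^3 =
  A: [67/400, 741/1600, 591/1600]
  B: [333/2000, 1259/2000, 51/250]
  C: [333/2000, 741/1600, 2963/8000]
P^4 =
  A: [667/4000, 16151/32000, 10513/32000]
  B: [3333/20000, 23849/40000, 1897/8000]
  C: [3333/20000, 16151/32000, 52581/160000]
P^5 =
  A: [6667/40000, 337661/640000, 195667/640000]
  B: [33333/200000, 462339/800000, 204329/800000]
  C: [33333/200000, 337661/640000, 978367/3200000]

(P^5)[A -> B] = 337661/640000

Answer: 337661/640000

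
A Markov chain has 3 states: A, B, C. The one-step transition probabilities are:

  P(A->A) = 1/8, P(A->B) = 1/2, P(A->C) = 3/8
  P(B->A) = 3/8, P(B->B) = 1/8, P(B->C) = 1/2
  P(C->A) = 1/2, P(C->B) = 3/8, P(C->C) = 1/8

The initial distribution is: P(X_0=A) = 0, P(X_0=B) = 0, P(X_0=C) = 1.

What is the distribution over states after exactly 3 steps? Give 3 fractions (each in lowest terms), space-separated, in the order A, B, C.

Answer: 183/512 165/512 41/128

Derivation:
Propagating the distribution step by step (d_{t+1} = d_t * P):
d_0 = (A=0, B=0, C=1)
  d_1[A] = 0*1/8 + 0*3/8 + 1*1/2 = 1/2
  d_1[B] = 0*1/2 + 0*1/8 + 1*3/8 = 3/8
  d_1[C] = 0*3/8 + 0*1/2 + 1*1/8 = 1/8
d_1 = (A=1/2, B=3/8, C=1/8)
  d_2[A] = 1/2*1/8 + 3/8*3/8 + 1/8*1/2 = 17/64
  d_2[B] = 1/2*1/2 + 3/8*1/8 + 1/8*3/8 = 11/32
  d_2[C] = 1/2*3/8 + 3/8*1/2 + 1/8*1/8 = 25/64
d_2 = (A=17/64, B=11/32, C=25/64)
  d_3[A] = 17/64*1/8 + 11/32*3/8 + 25/64*1/2 = 183/512
  d_3[B] = 17/64*1/2 + 11/32*1/8 + 25/64*3/8 = 165/512
  d_3[C] = 17/64*3/8 + 11/32*1/2 + 25/64*1/8 = 41/128
d_3 = (A=183/512, B=165/512, C=41/128)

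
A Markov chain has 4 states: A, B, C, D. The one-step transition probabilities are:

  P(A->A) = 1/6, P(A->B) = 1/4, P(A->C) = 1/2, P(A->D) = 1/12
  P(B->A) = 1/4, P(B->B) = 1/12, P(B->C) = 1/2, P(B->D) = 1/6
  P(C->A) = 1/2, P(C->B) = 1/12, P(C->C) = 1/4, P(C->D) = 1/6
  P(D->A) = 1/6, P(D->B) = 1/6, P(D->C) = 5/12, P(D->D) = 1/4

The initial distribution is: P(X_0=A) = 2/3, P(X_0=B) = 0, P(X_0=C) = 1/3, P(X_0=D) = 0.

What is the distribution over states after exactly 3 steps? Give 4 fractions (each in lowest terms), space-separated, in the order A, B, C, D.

Answer: 199/648 97/648 25/64 791/5184

Derivation:
Propagating the distribution step by step (d_{t+1} = d_t * P):
d_0 = (A=2/3, B=0, C=1/3, D=0)
  d_1[A] = 2/3*1/6 + 0*1/4 + 1/3*1/2 + 0*1/6 = 5/18
  d_1[B] = 2/3*1/4 + 0*1/12 + 1/3*1/12 + 0*1/6 = 7/36
  d_1[C] = 2/3*1/2 + 0*1/2 + 1/3*1/4 + 0*5/12 = 5/12
  d_1[D] = 2/3*1/12 + 0*1/6 + 1/3*1/6 + 0*1/4 = 1/9
d_1 = (A=5/18, B=7/36, C=5/12, D=1/9)
  d_2[A] = 5/18*1/6 + 7/36*1/4 + 5/12*1/2 + 1/9*1/6 = 139/432
  d_2[B] = 5/18*1/4 + 7/36*1/12 + 5/12*1/12 + 1/9*1/6 = 5/36
  d_2[C] = 5/18*1/2 + 7/36*1/2 + 5/12*1/4 + 1/9*5/12 = 167/432
  d_2[D] = 5/18*1/12 + 7/36*1/6 + 5/12*1/6 + 1/9*1/4 = 11/72
d_2 = (A=139/432, B=5/36, C=167/432, D=11/72)
  d_3[A] = 139/432*1/6 + 5/36*1/4 + 167/432*1/2 + 11/72*1/6 = 199/648
  d_3[B] = 139/432*1/4 + 5/36*1/12 + 167/432*1/12 + 11/72*1/6 = 97/648
  d_3[C] = 139/432*1/2 + 5/36*1/2 + 167/432*1/4 + 11/72*5/12 = 25/64
  d_3[D] = 139/432*1/12 + 5/36*1/6 + 167/432*1/6 + 11/72*1/4 = 791/5184
d_3 = (A=199/648, B=97/648, C=25/64, D=791/5184)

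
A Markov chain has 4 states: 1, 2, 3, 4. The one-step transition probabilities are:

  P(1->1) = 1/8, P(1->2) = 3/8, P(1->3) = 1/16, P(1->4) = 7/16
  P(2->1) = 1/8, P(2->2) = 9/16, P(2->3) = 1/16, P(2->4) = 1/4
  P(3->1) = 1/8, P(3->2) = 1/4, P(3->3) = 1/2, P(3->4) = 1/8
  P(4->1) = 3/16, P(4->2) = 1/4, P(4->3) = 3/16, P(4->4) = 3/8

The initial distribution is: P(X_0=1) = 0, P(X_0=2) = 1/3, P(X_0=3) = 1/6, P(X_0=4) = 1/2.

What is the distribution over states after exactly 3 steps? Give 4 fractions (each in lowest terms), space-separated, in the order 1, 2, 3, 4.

Propagating the distribution step by step (d_{t+1} = d_t * P):
d_0 = (1=0, 2=1/3, 3=1/6, 4=1/2)
  d_1[1] = 0*1/8 + 1/3*1/8 + 1/6*1/8 + 1/2*3/16 = 5/32
  d_1[2] = 0*3/8 + 1/3*9/16 + 1/6*1/4 + 1/2*1/4 = 17/48
  d_1[3] = 0*1/16 + 1/3*1/16 + 1/6*1/2 + 1/2*3/16 = 19/96
  d_1[4] = 0*7/16 + 1/3*1/4 + 1/6*1/8 + 1/2*3/8 = 7/24
d_1 = (1=5/32, 2=17/48, 3=19/96, 4=7/24)
  d_2[1] = 5/32*1/8 + 17/48*1/8 + 19/96*1/8 + 7/24*3/16 = 55/384
  d_2[2] = 5/32*3/8 + 17/48*9/16 + 19/96*1/4 + 7/24*1/4 = 73/192
  d_2[3] = 5/32*1/16 + 17/48*1/16 + 19/96*1/2 + 7/24*3/16 = 95/512
  d_2[4] = 5/32*7/16 + 17/48*1/4 + 19/96*1/8 + 7/24*3/8 = 149/512
d_2 = (1=55/384, 2=73/192, 3=95/512, 4=149/512)
  d_3[1] = 55/384*1/8 + 73/192*1/8 + 95/512*1/8 + 149/512*3/16 = 1173/8192
  d_3[2] = 55/384*3/8 + 73/192*9/16 + 95/512*1/4 + 149/512*1/4 = 99/256
  d_3[3] = 55/384*1/16 + 73/192*1/16 + 95/512*1/2 + 149/512*3/16 = 1475/8192
  d_3[4] = 55/384*7/16 + 73/192*1/4 + 95/512*1/8 + 149/512*3/8 = 297/1024
d_3 = (1=1173/8192, 2=99/256, 3=1475/8192, 4=297/1024)

Answer: 1173/8192 99/256 1475/8192 297/1024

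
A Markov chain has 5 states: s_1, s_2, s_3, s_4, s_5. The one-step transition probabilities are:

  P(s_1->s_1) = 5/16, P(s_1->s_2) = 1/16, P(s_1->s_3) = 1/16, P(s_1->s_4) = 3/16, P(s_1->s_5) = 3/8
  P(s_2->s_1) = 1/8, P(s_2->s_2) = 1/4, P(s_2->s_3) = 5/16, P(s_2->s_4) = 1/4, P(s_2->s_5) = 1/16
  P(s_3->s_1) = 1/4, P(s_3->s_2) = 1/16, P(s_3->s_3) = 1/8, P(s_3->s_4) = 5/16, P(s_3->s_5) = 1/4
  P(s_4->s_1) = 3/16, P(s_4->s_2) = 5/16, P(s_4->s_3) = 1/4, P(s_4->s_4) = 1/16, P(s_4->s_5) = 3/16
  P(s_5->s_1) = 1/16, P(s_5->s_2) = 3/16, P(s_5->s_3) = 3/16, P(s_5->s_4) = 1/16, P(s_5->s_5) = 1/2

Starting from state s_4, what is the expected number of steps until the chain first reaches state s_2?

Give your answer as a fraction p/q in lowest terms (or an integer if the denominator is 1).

Answer: 2924/533

Derivation:
Let h_i = expected steps to first reach s_2 from state i.
Boundary: h_s_2 = 0.
First-step equations for the other states:
  h_s_1 = 1 + 5/16*h_s_1 + 1/16*h_s_2 + 1/16*h_s_3 + 3/16*h_s_4 + 3/8*h_s_5
  h_s_3 = 1 + 1/4*h_s_1 + 1/16*h_s_2 + 1/8*h_s_3 + 5/16*h_s_4 + 1/4*h_s_5
  h_s_4 = 1 + 3/16*h_s_1 + 5/16*h_s_2 + 1/4*h_s_3 + 1/16*h_s_4 + 3/16*h_s_5
  h_s_5 = 1 + 1/16*h_s_1 + 3/16*h_s_2 + 3/16*h_s_3 + 1/16*h_s_4 + 1/2*h_s_5

Substituting h_s_2 = 0 and rearranging gives the linear system (I - Q) h = 1:
  [11/16, -1/16, -3/16, -3/8] . (h_s_1, h_s_3, h_s_4, h_s_5) = 1
  [-1/4, 7/8, -5/16, -1/4] . (h_s_1, h_s_3, h_s_4, h_s_5) = 1
  [-3/16, -1/4, 15/16, -3/16] . (h_s_1, h_s_3, h_s_4, h_s_5) = 1
  [-1/16, -3/16, -1/16, 1/2] . (h_s_1, h_s_3, h_s_4, h_s_5) = 1

Solving yields:
  h_s_1 = 3678/533
  h_s_3 = 3634/533
  h_s_4 = 2924/533
  h_s_5 = 3254/533

Starting state is s_4, so the expected hitting time is h_s_4 = 2924/533.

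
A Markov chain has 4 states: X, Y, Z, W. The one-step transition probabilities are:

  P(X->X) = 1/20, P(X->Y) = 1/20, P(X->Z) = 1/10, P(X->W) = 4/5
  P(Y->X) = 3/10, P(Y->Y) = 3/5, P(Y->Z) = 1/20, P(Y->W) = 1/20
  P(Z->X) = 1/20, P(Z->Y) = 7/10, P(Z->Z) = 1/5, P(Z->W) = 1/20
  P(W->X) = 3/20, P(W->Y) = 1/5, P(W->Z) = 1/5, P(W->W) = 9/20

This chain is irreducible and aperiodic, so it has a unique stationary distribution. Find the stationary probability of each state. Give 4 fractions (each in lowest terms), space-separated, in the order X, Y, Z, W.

Answer: 183/1025 1204/3075 253/2050 377/1230

Derivation:
The stationary distribution satisfies pi = pi * P, i.e.:
  pi_X = 1/20*pi_X + 3/10*pi_Y + 1/20*pi_Z + 3/20*pi_W
  pi_Y = 1/20*pi_X + 3/5*pi_Y + 7/10*pi_Z + 1/5*pi_W
  pi_Z = 1/10*pi_X + 1/20*pi_Y + 1/5*pi_Z + 1/5*pi_W
  pi_W = 4/5*pi_X + 1/20*pi_Y + 1/20*pi_Z + 9/20*pi_W
with normalization: pi_X + pi_Y + pi_Z + pi_W = 1.

Using the first 3 balance equations plus normalization, the linear system A*pi = b is:
  [-19/20, 3/10, 1/20, 3/20] . pi = 0
  [1/20, -2/5, 7/10, 1/5] . pi = 0
  [1/10, 1/20, -4/5, 1/5] . pi = 0
  [1, 1, 1, 1] . pi = 1

Solving yields:
  pi_X = 183/1025
  pi_Y = 1204/3075
  pi_Z = 253/2050
  pi_W = 377/1230

Verification (pi * P):
  183/1025*1/20 + 1204/3075*3/10 + 253/2050*1/20 + 377/1230*3/20 = 183/1025 = pi_X  (ok)
  183/1025*1/20 + 1204/3075*3/5 + 253/2050*7/10 + 377/1230*1/5 = 1204/3075 = pi_Y  (ok)
  183/1025*1/10 + 1204/3075*1/20 + 253/2050*1/5 + 377/1230*1/5 = 253/2050 = pi_Z  (ok)
  183/1025*4/5 + 1204/3075*1/20 + 253/2050*1/20 + 377/1230*9/20 = 377/1230 = pi_W  (ok)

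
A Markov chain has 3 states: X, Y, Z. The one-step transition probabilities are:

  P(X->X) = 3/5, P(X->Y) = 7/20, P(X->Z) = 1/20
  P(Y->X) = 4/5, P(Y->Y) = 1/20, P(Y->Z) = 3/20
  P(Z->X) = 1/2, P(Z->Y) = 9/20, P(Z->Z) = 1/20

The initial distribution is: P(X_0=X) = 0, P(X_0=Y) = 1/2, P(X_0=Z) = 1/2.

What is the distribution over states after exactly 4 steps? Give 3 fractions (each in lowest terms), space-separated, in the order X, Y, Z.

Propagating the distribution step by step (d_{t+1} = d_t * P):
d_0 = (X=0, Y=1/2, Z=1/2)
  d_1[X] = 0*3/5 + 1/2*4/5 + 1/2*1/2 = 13/20
  d_1[Y] = 0*7/20 + 1/2*1/20 + 1/2*9/20 = 1/4
  d_1[Z] = 0*1/20 + 1/2*3/20 + 1/2*1/20 = 1/10
d_1 = (X=13/20, Y=1/4, Z=1/10)
  d_2[X] = 13/20*3/5 + 1/4*4/5 + 1/10*1/2 = 16/25
  d_2[Y] = 13/20*7/20 + 1/4*1/20 + 1/10*9/20 = 57/200
  d_2[Z] = 13/20*1/20 + 1/4*3/20 + 1/10*1/20 = 3/40
d_2 = (X=16/25, Y=57/200, Z=3/40)
  d_3[X] = 16/25*3/5 + 57/200*4/5 + 3/40*1/2 = 1299/2000
  d_3[Y] = 16/25*7/20 + 57/200*1/20 + 3/40*9/20 = 34/125
  d_3[Z] = 16/25*1/20 + 57/200*3/20 + 3/40*1/20 = 157/2000
d_3 = (X=1299/2000, Y=34/125, Z=157/2000)
  d_4[X] = 1299/2000*3/5 + 34/125*4/5 + 157/2000*1/2 = 12931/20000
  d_4[Y] = 1299/2000*7/20 + 34/125*1/20 + 157/2000*9/20 = 221/800
  d_4[Z] = 1299/2000*1/20 + 34/125*3/20 + 157/2000*1/20 = 193/2500
d_4 = (X=12931/20000, Y=221/800, Z=193/2500)

Answer: 12931/20000 221/800 193/2500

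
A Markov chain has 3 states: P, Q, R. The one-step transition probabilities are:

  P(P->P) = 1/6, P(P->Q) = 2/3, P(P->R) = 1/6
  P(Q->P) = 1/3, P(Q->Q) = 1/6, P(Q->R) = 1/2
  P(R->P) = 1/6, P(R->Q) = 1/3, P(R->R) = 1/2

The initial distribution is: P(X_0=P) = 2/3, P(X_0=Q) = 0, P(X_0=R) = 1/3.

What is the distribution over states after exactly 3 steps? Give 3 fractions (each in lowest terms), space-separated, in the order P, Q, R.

Propagating the distribution step by step (d_{t+1} = d_t * P):
d_0 = (P=2/3, Q=0, R=1/3)
  d_1[P] = 2/3*1/6 + 0*1/3 + 1/3*1/6 = 1/6
  d_1[Q] = 2/3*2/3 + 0*1/6 + 1/3*1/3 = 5/9
  d_1[R] = 2/3*1/6 + 0*1/2 + 1/3*1/2 = 5/18
d_1 = (P=1/6, Q=5/9, R=5/18)
  d_2[P] = 1/6*1/6 + 5/9*1/3 + 5/18*1/6 = 7/27
  d_2[Q] = 1/6*2/3 + 5/9*1/6 + 5/18*1/3 = 8/27
  d_2[R] = 1/6*1/6 + 5/9*1/2 + 5/18*1/2 = 4/9
d_2 = (P=7/27, Q=8/27, R=4/9)
  d_3[P] = 7/27*1/6 + 8/27*1/3 + 4/9*1/6 = 35/162
  d_3[Q] = 7/27*2/3 + 8/27*1/6 + 4/9*1/3 = 10/27
  d_3[R] = 7/27*1/6 + 8/27*1/2 + 4/9*1/2 = 67/162
d_3 = (P=35/162, Q=10/27, R=67/162)

Answer: 35/162 10/27 67/162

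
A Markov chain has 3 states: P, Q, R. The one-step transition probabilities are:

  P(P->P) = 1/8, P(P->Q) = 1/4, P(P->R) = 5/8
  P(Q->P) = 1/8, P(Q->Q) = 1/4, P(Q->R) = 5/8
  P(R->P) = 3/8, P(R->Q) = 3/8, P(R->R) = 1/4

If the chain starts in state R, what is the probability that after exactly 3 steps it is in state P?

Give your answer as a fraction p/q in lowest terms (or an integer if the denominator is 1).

Answer: 33/128

Derivation:
Computing P^3 by repeated multiplication:
P^1 =
  P: [1/8, 1/4, 5/8]
  Q: [1/8, 1/4, 5/8]
  R: [3/8, 3/8, 1/4]
P^2 =
  P: [9/32, 21/64, 25/64]
  Q: [9/32, 21/64, 25/64]
  R: [3/16, 9/32, 17/32]
P^3 =
  P: [57/256, 153/512, 245/512]
  Q: [57/256, 153/512, 245/512]
  R: [33/128, 81/256, 109/256]

(P^3)[R -> P] = 33/128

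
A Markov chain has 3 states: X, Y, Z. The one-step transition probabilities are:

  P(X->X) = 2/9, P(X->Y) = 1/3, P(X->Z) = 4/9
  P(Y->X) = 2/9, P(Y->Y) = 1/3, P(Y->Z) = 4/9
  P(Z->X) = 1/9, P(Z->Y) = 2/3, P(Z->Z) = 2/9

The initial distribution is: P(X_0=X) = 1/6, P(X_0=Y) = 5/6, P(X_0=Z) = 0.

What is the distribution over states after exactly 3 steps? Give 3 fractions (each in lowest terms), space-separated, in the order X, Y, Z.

Propagating the distribution step by step (d_{t+1} = d_t * P):
d_0 = (X=1/6, Y=5/6, Z=0)
  d_1[X] = 1/6*2/9 + 5/6*2/9 + 0*1/9 = 2/9
  d_1[Y] = 1/6*1/3 + 5/6*1/3 + 0*2/3 = 1/3
  d_1[Z] = 1/6*4/9 + 5/6*4/9 + 0*2/9 = 4/9
d_1 = (X=2/9, Y=1/3, Z=4/9)
  d_2[X] = 2/9*2/9 + 1/3*2/9 + 4/9*1/9 = 14/81
  d_2[Y] = 2/9*1/3 + 1/3*1/3 + 4/9*2/3 = 13/27
  d_2[Z] = 2/9*4/9 + 1/3*4/9 + 4/9*2/9 = 28/81
d_2 = (X=14/81, Y=13/27, Z=28/81)
  d_3[X] = 14/81*2/9 + 13/27*2/9 + 28/81*1/9 = 134/729
  d_3[Y] = 14/81*1/3 + 13/27*1/3 + 28/81*2/3 = 109/243
  d_3[Z] = 14/81*4/9 + 13/27*4/9 + 28/81*2/9 = 268/729
d_3 = (X=134/729, Y=109/243, Z=268/729)

Answer: 134/729 109/243 268/729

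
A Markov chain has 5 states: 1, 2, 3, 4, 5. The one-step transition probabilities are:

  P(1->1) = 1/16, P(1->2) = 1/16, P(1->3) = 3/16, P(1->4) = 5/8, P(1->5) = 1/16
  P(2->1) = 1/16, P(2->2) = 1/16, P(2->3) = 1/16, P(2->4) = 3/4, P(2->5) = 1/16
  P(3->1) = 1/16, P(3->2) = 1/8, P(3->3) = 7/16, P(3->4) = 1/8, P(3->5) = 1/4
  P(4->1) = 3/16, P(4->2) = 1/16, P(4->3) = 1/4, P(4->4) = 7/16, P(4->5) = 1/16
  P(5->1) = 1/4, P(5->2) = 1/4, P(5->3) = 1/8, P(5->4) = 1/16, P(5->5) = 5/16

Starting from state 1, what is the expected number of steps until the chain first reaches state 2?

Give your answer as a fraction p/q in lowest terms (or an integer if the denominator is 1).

Let h_i = expected steps to first reach 2 from state i.
Boundary: h_2 = 0.
First-step equations for the other states:
  h_1 = 1 + 1/16*h_1 + 1/16*h_2 + 3/16*h_3 + 5/8*h_4 + 1/16*h_5
  h_3 = 1 + 1/16*h_1 + 1/8*h_2 + 7/16*h_3 + 1/8*h_4 + 1/4*h_5
  h_4 = 1 + 3/16*h_1 + 1/16*h_2 + 1/4*h_3 + 7/16*h_4 + 1/16*h_5
  h_5 = 1 + 1/4*h_1 + 1/4*h_2 + 1/8*h_3 + 1/16*h_4 + 5/16*h_5

Substituting h_2 = 0 and rearranging gives the linear system (I - Q) h = 1:
  [15/16, -3/16, -5/8, -1/16] . (h_1, h_3, h_4, h_5) = 1
  [-1/16, 9/16, -1/8, -1/4] . (h_1, h_3, h_4, h_5) = 1
  [-3/16, -1/4, 9/16, -1/16] . (h_1, h_3, h_4, h_5) = 1
  [-1/4, -1/8, -1/16, 11/16] . (h_1, h_3, h_4, h_5) = 1

Solving yields:
  h_1 = 46656/5003
  h_3 = 40272/5003
  h_4 = 46320/5003
  h_5 = 35776/5003

Starting state is 1, so the expected hitting time is h_1 = 46656/5003.

Answer: 46656/5003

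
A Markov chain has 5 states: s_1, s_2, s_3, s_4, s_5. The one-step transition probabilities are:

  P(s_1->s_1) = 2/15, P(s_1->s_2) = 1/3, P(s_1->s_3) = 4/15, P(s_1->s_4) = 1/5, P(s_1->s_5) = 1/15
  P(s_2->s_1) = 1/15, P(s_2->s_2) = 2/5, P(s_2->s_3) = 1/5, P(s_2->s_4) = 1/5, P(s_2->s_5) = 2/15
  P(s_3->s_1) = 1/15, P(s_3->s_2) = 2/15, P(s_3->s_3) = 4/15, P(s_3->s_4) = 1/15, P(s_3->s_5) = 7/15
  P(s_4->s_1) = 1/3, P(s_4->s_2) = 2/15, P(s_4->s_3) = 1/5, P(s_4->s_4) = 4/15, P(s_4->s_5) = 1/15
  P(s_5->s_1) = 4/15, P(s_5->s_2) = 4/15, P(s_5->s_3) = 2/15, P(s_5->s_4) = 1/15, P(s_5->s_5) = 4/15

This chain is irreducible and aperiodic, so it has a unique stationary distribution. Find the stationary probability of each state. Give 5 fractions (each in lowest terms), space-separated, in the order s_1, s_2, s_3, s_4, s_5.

The stationary distribution satisfies pi = pi * P, i.e.:
  pi_s_1 = 2/15*pi_s_1 + 1/15*pi_s_2 + 1/15*pi_s_3 + 1/3*pi_s_4 + 4/15*pi_s_5
  pi_s_2 = 1/3*pi_s_1 + 2/5*pi_s_2 + 2/15*pi_s_3 + 2/15*pi_s_4 + 4/15*pi_s_5
  pi_s_3 = 4/15*pi_s_1 + 1/5*pi_s_2 + 4/15*pi_s_3 + 1/5*pi_s_4 + 2/15*pi_s_5
  pi_s_4 = 1/5*pi_s_1 + 1/5*pi_s_2 + 1/15*pi_s_3 + 4/15*pi_s_4 + 1/15*pi_s_5
  pi_s_5 = 1/15*pi_s_1 + 2/15*pi_s_2 + 7/15*pi_s_3 + 1/15*pi_s_4 + 4/15*pi_s_5
with normalization: pi_s_1 + pi_s_2 + pi_s_3 + pi_s_4 + pi_s_5 = 1.

Using the first 4 balance equations plus normalization, the linear system A*pi = b is:
  [-13/15, 1/15, 1/15, 1/3, 4/15] . pi = 0
  [1/3, -3/5, 2/15, 2/15, 4/15] . pi = 0
  [4/15, 1/5, -11/15, 1/5, 2/15] . pi = 0
  [1/5, 1/5, 1/15, -11/15, 1/15] . pi = 0
  [1, 1, 1, 1, 1] . pi = 1

Solving yields:
  pi_s_1 = 2947/18350
  pi_s_2 = 4843/18350
  pi_s_3 = 7733/36700
  pi_s_4 = 1131/7340
  pi_s_5 = 1933/9175

Verification (pi * P):
  2947/18350*2/15 + 4843/18350*1/15 + 7733/36700*1/15 + 1131/7340*1/3 + 1933/9175*4/15 = 2947/18350 = pi_s_1  (ok)
  2947/18350*1/3 + 4843/18350*2/5 + 7733/36700*2/15 + 1131/7340*2/15 + 1933/9175*4/15 = 4843/18350 = pi_s_2  (ok)
  2947/18350*4/15 + 4843/18350*1/5 + 7733/36700*4/15 + 1131/7340*1/5 + 1933/9175*2/15 = 7733/36700 = pi_s_3  (ok)
  2947/18350*1/5 + 4843/18350*1/5 + 7733/36700*1/15 + 1131/7340*4/15 + 1933/9175*1/15 = 1131/7340 = pi_s_4  (ok)
  2947/18350*1/15 + 4843/18350*2/15 + 7733/36700*7/15 + 1131/7340*1/15 + 1933/9175*4/15 = 1933/9175 = pi_s_5  (ok)

Answer: 2947/18350 4843/18350 7733/36700 1131/7340 1933/9175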